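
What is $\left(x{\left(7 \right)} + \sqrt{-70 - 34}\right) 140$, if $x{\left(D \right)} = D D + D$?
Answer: $7840 + 280 i \sqrt{26} \approx 7840.0 + 1427.7 i$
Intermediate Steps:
$x{\left(D \right)} = D + D^{2}$ ($x{\left(D \right)} = D^{2} + D = D + D^{2}$)
$\left(x{\left(7 \right)} + \sqrt{-70 - 34}\right) 140 = \left(7 \left(1 + 7\right) + \sqrt{-70 - 34}\right) 140 = \left(7 \cdot 8 + \sqrt{-104}\right) 140 = \left(56 + 2 i \sqrt{26}\right) 140 = 7840 + 280 i \sqrt{26}$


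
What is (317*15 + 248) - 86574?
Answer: -81571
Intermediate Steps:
(317*15 + 248) - 86574 = (4755 + 248) - 86574 = 5003 - 86574 = -81571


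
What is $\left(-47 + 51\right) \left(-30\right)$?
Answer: $-120$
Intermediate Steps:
$\left(-47 + 51\right) \left(-30\right) = 4 \left(-30\right) = -120$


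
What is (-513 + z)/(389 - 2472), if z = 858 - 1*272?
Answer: -73/2083 ≈ -0.035046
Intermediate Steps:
z = 586 (z = 858 - 272 = 586)
(-513 + z)/(389 - 2472) = (-513 + 586)/(389 - 2472) = 73/(-2083) = 73*(-1/2083) = -73/2083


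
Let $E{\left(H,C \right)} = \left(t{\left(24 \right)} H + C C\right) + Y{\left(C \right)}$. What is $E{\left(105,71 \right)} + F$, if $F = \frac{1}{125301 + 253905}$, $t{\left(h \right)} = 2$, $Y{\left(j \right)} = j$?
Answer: $\frac{2018134333}{379206} \approx 5322.0$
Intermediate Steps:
$F = \frac{1}{379206} \approx 2.6371 \cdot 10^{-6}$
$E{\left(H,C \right)} = C + C^{2} + 2 H$ ($E{\left(H,C \right)} = \left(2 H + C C\right) + C = \left(2 H + C^{2}\right) + C = \left(C^{2} + 2 H\right) + C = C + C^{2} + 2 H$)
$E{\left(105,71 \right)} + F = \left(71 + 71^{2} + 2 \cdot 105\right) + \frac{1}{379206} = \left(71 + 5041 + 210\right) + \frac{1}{379206} = 5322 + \frac{1}{379206} = \frac{2018134333}{379206}$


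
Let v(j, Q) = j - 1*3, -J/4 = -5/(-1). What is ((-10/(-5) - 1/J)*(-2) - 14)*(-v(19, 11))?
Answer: 1448/5 ≈ 289.60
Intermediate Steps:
J = -20 (J = -(-20)/(-1) = -(-20)*(-1) = -4*5 = -20)
v(j, Q) = -3 + j (v(j, Q) = j - 3 = -3 + j)
((-10/(-5) - 1/J)*(-2) - 14)*(-v(19, 11)) = ((-10/(-5) - 1/(-20))*(-2) - 14)*(-(-3 + 19)) = ((-10*(-⅕) - 1*(-1/20))*(-2) - 14)*(-1*16) = ((2 + 1/20)*(-2) - 14)*(-16) = ((41/20)*(-2) - 14)*(-16) = (-41/10 - 14)*(-16) = -181/10*(-16) = 1448/5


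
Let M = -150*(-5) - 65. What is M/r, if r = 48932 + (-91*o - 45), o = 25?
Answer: 685/46612 ≈ 0.014696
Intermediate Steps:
M = 685 (M = 750 - 65 = 685)
r = 46612 (r = 48932 + (-91*25 - 45) = 48932 + (-2275 - 45) = 48932 - 2320 = 46612)
M/r = 685/46612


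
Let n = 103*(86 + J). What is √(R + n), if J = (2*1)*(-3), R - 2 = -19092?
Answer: 5*I*√434 ≈ 104.16*I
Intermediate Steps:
R = -19090 (R = 2 - 19092 = -19090)
J = -6 (J = 2*(-3) = -6)
n = 8240 (n = 103*(86 - 6) = 103*80 = 8240)
√(R + n) = √(-19090 + 8240) = √(-10850) = 5*I*√434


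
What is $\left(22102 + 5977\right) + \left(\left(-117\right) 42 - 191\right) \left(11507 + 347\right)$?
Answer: $-60486591$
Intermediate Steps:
$\left(22102 + 5977\right) + \left(\left(-117\right) 42 - 191\right) \left(11507 + 347\right) = 28079 + \left(-4914 - 191\right) 11854 = 28079 - 60514670 = -60486591$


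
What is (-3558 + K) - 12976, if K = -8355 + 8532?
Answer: -16357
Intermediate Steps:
K = 177
(-3558 + K) - 12976 = (-3558 + 177) - 12976 = -3381 - 12976 = -16357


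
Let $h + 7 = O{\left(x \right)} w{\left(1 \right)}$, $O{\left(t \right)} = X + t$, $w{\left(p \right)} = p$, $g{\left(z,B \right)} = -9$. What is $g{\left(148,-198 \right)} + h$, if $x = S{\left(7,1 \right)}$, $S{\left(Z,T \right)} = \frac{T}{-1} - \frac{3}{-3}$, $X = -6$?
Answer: $-22$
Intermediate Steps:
$S{\left(Z,T \right)} = 1 - T$ ($S{\left(Z,T \right)} = T \left(-1\right) - -1 = - T + 1 = 1 - T$)
$x = 0$ ($x = 1 - 1 = 0$)
$O{\left(t \right)} = -6 + t$
$h = -13$ ($h = -7 + \left(-6 + 0\right) 1 = -7 - 6 = -13$)
$g{\left(148,-198 \right)} + h = -9 - 13 = -22$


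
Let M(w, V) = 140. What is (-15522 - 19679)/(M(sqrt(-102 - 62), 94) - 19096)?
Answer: 35201/18956 ≈ 1.8570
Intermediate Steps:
(-15522 - 19679)/(M(sqrt(-102 - 62), 94) - 19096) = (-15522 - 19679)/(140 - 19096) = -35201/(-18956) = -35201*(-1/18956) = 35201/18956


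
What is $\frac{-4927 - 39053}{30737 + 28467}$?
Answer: $- \frac{10995}{14801} \approx -0.74286$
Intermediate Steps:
$\frac{-4927 - 39053}{30737 + 28467} = - \frac{43980}{59204} = \left(-43980\right) \frac{1}{59204} = - \frac{10995}{14801}$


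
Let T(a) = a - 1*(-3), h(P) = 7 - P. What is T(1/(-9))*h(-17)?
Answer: 208/3 ≈ 69.333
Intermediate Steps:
T(a) = 3 + a (T(a) = a + 3 = 3 + a)
T(1/(-9))*h(-17) = (3 + 1/(-9))*(7 - 1*(-17)) = (3 - 1/9)*(7 + 17) = (26/9)*24 = 208/3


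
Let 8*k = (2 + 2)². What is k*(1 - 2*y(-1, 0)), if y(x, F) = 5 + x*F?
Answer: -18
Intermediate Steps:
y(x, F) = 5 + F*x
k = 2 (k = (2 + 2)²/8 = (⅛)*4² = (⅛)*16 = 2)
k*(1 - 2*y(-1, 0)) = 2*(1 - 2*(5 + 0*(-1))) = 2*(1 - 2*(5 + 0)) = 2*(1 - 2*5) = 2*(1 - 10) = 2*(-9) = -18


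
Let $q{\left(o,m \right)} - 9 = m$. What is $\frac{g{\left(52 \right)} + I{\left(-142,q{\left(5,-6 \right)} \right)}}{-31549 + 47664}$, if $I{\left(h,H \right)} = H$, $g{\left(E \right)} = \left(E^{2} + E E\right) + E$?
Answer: $\frac{5463}{16115} \approx 0.339$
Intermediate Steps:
$g{\left(E \right)} = E + 2 E^{2}$ ($g{\left(E \right)} = \left(E^{2} + E^{2}\right) + E = 2 E^{2} + E = E + 2 E^{2}$)
$q{\left(o,m \right)} = 9 + m$
$\frac{g{\left(52 \right)} + I{\left(-142,q{\left(5,-6 \right)} \right)}}{-31549 + 47664} = \frac{52 \left(1 + 2 \cdot 52\right) + \left(9 - 6\right)}{-31549 + 47664} = \frac{52 \left(1 + 104\right) + 3}{16115} = \left(52 \cdot 105 + 3\right) \frac{1}{16115} = \left(5460 + 3\right) \frac{1}{16115} = 5463 \cdot \frac{1}{16115} = \frac{5463}{16115}$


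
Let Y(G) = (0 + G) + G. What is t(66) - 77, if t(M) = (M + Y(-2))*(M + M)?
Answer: 8107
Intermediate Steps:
Y(G) = 2*G (Y(G) = G + G = 2*G)
t(M) = 2*M*(-4 + M) (t(M) = (M + 2*(-2))*(M + M) = (M - 4)*(2*M) = (-4 + M)*(2*M) = 2*M*(-4 + M))
t(66) - 77 = 2*66*(-4 + 66) - 77 = 2*66*62 - 77 = 8184 - 77 = 8107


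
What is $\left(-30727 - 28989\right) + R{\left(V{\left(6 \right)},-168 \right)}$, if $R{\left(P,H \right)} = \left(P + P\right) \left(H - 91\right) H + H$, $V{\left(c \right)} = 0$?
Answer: $-59884$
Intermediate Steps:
$R{\left(P,H \right)} = H + 2 H P \left(-91 + H\right)$ ($R{\left(P,H \right)} = 2 P \left(-91 + H\right) H + H = 2 H P \left(-91 + H\right) + H = H + 2 H P \left(-91 + H\right)$)
$\left(-30727 - 28989\right) + R{\left(V{\left(6 \right)},-168 \right)} = \left(-30727 - 28989\right) - 168 \left(1 - 0 + 2 \left(-168\right) 0\right) = -59716 - 168 \left(1 + 0 + 0\right) = -59716 - 168 = -59884$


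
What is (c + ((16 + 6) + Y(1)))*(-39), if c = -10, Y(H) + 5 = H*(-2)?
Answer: -195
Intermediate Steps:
Y(H) = -5 - 2*H (Y(H) = -5 + H*(-2) = -5 - 2*H)
(c + ((16 + 6) + Y(1)))*(-39) = (-10 + ((16 + 6) + (-5 - 2*1)))*(-39) = (-10 + (22 + (-5 - 2)))*(-39) = (-10 + (22 - 7))*(-39) = (-10 + 15)*(-39) = 5*(-39) = -195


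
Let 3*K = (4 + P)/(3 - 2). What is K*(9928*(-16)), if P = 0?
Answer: -635392/3 ≈ -2.1180e+5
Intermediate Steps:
K = 4/3 (K = ((4 + 0)/(3 - 2))/3 = (4/1)/3 = (4*1)/3 = (⅓)*4 = 4/3 ≈ 1.3333)
K*(9928*(-16)) = 4*(9928*(-16))/3 = (4/3)*(-158848) = -635392/3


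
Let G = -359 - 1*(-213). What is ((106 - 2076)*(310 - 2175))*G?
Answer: -536411300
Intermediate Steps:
G = -146 (G = -359 + 213 = -146)
((106 - 2076)*(310 - 2175))*G = ((106 - 2076)*(310 - 2175))*(-146) = -1970*(-1865)*(-146) = 3674050*(-146) = -536411300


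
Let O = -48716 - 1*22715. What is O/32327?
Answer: -71431/32327 ≈ -2.2096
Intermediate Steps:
O = -71431 (O = -48716 - 22715 = -71431)
O/32327 = -71431/32327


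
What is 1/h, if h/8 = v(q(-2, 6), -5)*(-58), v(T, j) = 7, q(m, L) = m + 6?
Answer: -1/3248 ≈ -0.00030788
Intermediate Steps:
q(m, L) = 6 + m
h = -3248 (h = 8*(7*(-58)) = 8*(-406) = -3248)
1/h = 1/(-3248) = -1/3248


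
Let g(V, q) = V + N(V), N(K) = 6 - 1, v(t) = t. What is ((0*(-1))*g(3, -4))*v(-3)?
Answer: 0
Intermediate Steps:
N(K) = 5
g(V, q) = 5 + V (g(V, q) = V + 5 = 5 + V)
((0*(-1))*g(3, -4))*v(-3) = ((0*(-1))*(5 + 3))*(-3) = (0*8)*(-3) = 0*(-3) = 0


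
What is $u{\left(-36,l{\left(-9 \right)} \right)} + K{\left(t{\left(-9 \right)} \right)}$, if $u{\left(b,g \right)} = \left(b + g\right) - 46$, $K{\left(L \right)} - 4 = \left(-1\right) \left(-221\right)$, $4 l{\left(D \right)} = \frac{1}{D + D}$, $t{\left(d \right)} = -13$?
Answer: $\frac{10295}{72} \approx 142.99$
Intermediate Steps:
$l{\left(D \right)} = \frac{1}{8 D}$ ($l{\left(D \right)} = \frac{1}{4 \left(D + D\right)} = \frac{1}{4 \cdot 2 D} = \frac{\frac{1}{2} \frac{1}{D}}{4} = \frac{1}{8 D}$)
$K{\left(L \right)} = 225$ ($K{\left(L \right)} = 4 - -221 = 4 + 221 = 225$)
$u{\left(b,g \right)} = -46 + b + g$
$u{\left(-36,l{\left(-9 \right)} \right)} + K{\left(t{\left(-9 \right)} \right)} = \left(-46 - 36 + \frac{1}{8 \left(-9\right)}\right) + 225 = \left(-46 - 36 + \frac{1}{8} \left(- \frac{1}{9}\right)\right) + 225 = \left(-46 - 36 - \frac{1}{72}\right) + 225 = - \frac{5905}{72} + 225 = \frac{10295}{72}$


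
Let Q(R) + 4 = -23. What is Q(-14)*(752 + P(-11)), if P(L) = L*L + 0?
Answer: -23571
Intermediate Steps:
Q(R) = -27 (Q(R) = -4 - 23 = -27)
P(L) = L**2 (P(L) = L**2 + 0 = L**2)
Q(-14)*(752 + P(-11)) = -27*(752 + (-11)**2) = -27*(752 + 121) = -27*873 = -23571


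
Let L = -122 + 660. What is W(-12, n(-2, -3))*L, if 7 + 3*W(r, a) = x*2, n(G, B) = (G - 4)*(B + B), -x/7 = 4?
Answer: -11298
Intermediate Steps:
x = -28 (x = -7*4 = -28)
n(G, B) = 2*B*(-4 + G) (n(G, B) = (-4 + G)*(2*B) = 2*B*(-4 + G))
W(r, a) = -21 (W(r, a) = -7/3 + (-28*2)/3 = -7/3 + (⅓)*(-56) = -7/3 - 56/3 = -21)
L = 538
W(-12, n(-2, -3))*L = -21*538 = -11298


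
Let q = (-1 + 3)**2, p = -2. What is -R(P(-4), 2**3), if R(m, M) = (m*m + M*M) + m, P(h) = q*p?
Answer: -120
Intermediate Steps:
q = 4 (q = 2**2 = 4)
P(h) = -8 (P(h) = 4*(-2) = -8)
R(m, M) = m + M**2 + m**2 (R(m, M) = (m**2 + M**2) + m = (M**2 + m**2) + m = m + M**2 + m**2)
-R(P(-4), 2**3) = -(-8 + (2**3)**2 + (-8)**2) = -(-8 + 8**2 + 64) = -(-8 + 64 + 64) = -1*120 = -120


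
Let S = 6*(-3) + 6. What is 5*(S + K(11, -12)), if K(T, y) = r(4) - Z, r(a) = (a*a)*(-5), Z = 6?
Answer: -490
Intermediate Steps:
r(a) = -5*a² (r(a) = a²*(-5) = -5*a²)
K(T, y) = -86 (K(T, y) = -5*4² - 1*6 = -5*16 - 6 = -80 - 6 = -86)
S = -12 (S = -18 + 6 = -12)
5*(S + K(11, -12)) = 5*(-12 - 86) = 5*(-98) = -490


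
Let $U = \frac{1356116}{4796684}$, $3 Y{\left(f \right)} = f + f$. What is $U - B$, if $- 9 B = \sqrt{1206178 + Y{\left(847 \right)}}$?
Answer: $\frac{339029}{1199171} + \frac{2 \sqrt{2715171}}{27} \approx 122.34$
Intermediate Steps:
$Y{\left(f \right)} = \frac{2 f}{3}$ ($Y{\left(f \right)} = \frac{f + f}{3} = \frac{2 f}{3}$)
$B = - \frac{2 \sqrt{2715171}}{27}$ ($B = - \frac{\sqrt{1206178 + \frac{2}{3} \cdot 847}}{9} = - \frac{\sqrt{1206178 + \frac{1694}{3}}}{9} = - \frac{\sqrt{\frac{3620228}{3}}}{9} = - \frac{\frac{2}{3} \sqrt{2715171}}{9} = - \frac{2 \sqrt{2715171}}{27} \approx -122.06$)
$U = \frac{339029}{1199171}$ ($U = 1356116 \cdot \frac{1}{4796684} = \frac{339029}{1199171} \approx 0.28272$)
$U - B = \frac{339029}{1199171} - - \frac{2 \sqrt{2715171}}{27} = \frac{339029}{1199171} + \frac{2 \sqrt{2715171}}{27}$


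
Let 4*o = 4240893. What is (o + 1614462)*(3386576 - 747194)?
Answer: 14119032209031/2 ≈ 7.0595e+12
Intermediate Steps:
o = 4240893/4 (o = (¼)*4240893 = 4240893/4 ≈ 1.0602e+6)
(o + 1614462)*(3386576 - 747194) = (4240893/4 + 1614462)*(3386576 - 747194) = (10698741/4)*2639382 = 14119032209031/2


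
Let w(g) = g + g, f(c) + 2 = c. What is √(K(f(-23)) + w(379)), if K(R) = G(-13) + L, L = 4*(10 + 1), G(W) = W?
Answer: √789 ≈ 28.089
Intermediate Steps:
f(c) = -2 + c
w(g) = 2*g
L = 44 (L = 4*11 = 44)
K(R) = 31 (K(R) = -13 + 44 = 31)
√(K(f(-23)) + w(379)) = √(31 + 2*379) = √(31 + 758) = √789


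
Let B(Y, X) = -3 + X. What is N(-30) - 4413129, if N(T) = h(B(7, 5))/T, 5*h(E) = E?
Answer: -330984676/75 ≈ -4.4131e+6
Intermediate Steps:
h(E) = E/5
N(T) = 2/(5*T) (N(T) = ((-3 + 5)/5)/T = ((⅕)*2)/T = 2/(5*T))
N(-30) - 4413129 = (⅖)/(-30) - 4413129 = (⅖)*(-1/30) - 4413129 = -1/75 - 4413129 = -330984676/75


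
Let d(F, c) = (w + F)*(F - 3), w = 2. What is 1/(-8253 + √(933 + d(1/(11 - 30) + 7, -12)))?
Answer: -993111/8196028562 - 19*√349563/24588085686 ≈ -0.00012163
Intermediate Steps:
d(F, c) = (-3 + F)*(2 + F) (d(F, c) = (2 + F)*(F - 3) = (2 + F)*(-3 + F) = (-3 + F)*(2 + F))
1/(-8253 + √(933 + d(1/(11 - 30) + 7, -12))) = 1/(-8253 + √(933 + (-6 + (1/(11 - 30) + 7)² - (1/(11 - 30) + 7)))) = 1/(-8253 + √(933 + (-6 + (1/(-19) + 7)² - (1/(-19) + 7)))) = 1/(-8253 + √(933 + (-6 + (-1/19 + 7)² - (-1/19 + 7)))) = 1/(-8253 + √(933 + (-6 + (132/19)² - 1*132/19))) = 1/(-8253 + √(933 + (-6 + 17424/361 - 132/19))) = 1/(-8253 + √(933 + 12750/361)) = 1/(-8253 + √(349563/361)) = 1/(-8253 + √349563/19)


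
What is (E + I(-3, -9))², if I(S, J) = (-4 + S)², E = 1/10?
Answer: 241081/100 ≈ 2410.8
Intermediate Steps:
E = ⅒ ≈ 0.10000
(E + I(-3, -9))² = (⅒ + (-4 - 3)²)² = (⅒ + (-7)²)² = (⅒ + 49)² = (491/10)² = 241081/100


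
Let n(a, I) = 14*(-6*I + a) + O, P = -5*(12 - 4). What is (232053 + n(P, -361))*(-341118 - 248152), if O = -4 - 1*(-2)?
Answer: -154279725050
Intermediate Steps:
O = -2 (O = -4 + 2 = -2)
P = -40 (P = -5*8 = -40)
n(a, I) = -2 - 84*I + 14*a (n(a, I) = 14*(-6*I + a) - 2 = 14*(a - 6*I) - 2 = (-84*I + 14*a) - 2 = -2 - 84*I + 14*a)
(232053 + n(P, -361))*(-341118 - 248152) = (232053 + (-2 - 84*(-361) + 14*(-40)))*(-341118 - 248152) = (232053 + (-2 + 30324 - 560))*(-589270) = (232053 + 29762)*(-589270) = 261815*(-589270) = -154279725050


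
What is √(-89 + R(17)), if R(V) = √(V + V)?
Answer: √(-89 + √34) ≈ 9.1197*I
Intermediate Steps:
R(V) = √2*√V (R(V) = √(2*V) = √2*√V)
√(-89 + R(17)) = √(-89 + √2*√17) = √(-89 + √34)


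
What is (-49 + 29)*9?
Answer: -180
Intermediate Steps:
(-49 + 29)*9 = -20*9 = -180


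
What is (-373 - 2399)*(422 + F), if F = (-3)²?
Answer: -1194732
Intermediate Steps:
F = 9
(-373 - 2399)*(422 + F) = (-373 - 2399)*(422 + 9) = -2772*431 = -1194732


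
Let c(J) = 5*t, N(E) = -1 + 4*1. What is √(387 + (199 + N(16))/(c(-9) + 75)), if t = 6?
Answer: √4287885/105 ≈ 19.721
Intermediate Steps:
N(E) = 3 (N(E) = -1 + 4 = 3)
c(J) = 30 (c(J) = 5*6 = 30)
√(387 + (199 + N(16))/(c(-9) + 75)) = √(387 + (199 + 3)/(30 + 75)) = √(387 + 202/105) = √(40837/105) = √4287885/105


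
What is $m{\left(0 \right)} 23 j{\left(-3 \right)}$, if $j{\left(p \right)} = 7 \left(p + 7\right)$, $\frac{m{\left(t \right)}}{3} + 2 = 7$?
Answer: $9660$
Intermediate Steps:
$m{\left(t \right)} = 15$ ($m{\left(t \right)} = -6 + 3 \cdot 7 = -6 + 21 = 15$)
$j{\left(p \right)} = 49 + 7 p$ ($j{\left(p \right)} = 7 \left(7 + p\right) = 49 + 7 p$)
$m{\left(0 \right)} 23 j{\left(-3 \right)} = 15 \cdot 23 \left(49 + 7 \left(-3\right)\right) = 345 \left(49 - 21\right) = 345 \cdot 28 = 9660$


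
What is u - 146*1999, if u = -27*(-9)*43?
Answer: -281405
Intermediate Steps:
u = 10449 (u = 243*43 = 10449)
u - 146*1999 = 10449 - 146*1999 = 10449 - 1*291854 = 10449 - 291854 = -281405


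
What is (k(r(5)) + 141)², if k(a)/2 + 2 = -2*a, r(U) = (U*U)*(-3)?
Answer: 190969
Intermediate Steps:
r(U) = -3*U² (r(U) = U²*(-3) = -3*U²)
k(a) = -4 - 4*a (k(a) = -4 + 2*(-2*a) = -4 - 4*a)
(k(r(5)) + 141)² = ((-4 - (-12)*5²) + 141)² = ((-4 - (-12)*25) + 141)² = ((-4 - 4*(-75)) + 141)² = ((-4 + 300) + 141)² = (296 + 141)² = 437² = 190969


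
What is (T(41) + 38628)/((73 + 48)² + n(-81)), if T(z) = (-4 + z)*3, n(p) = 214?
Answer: 38739/14855 ≈ 2.6078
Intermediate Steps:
T(z) = -12 + 3*z
(T(41) + 38628)/((73 + 48)² + n(-81)) = ((-12 + 3*41) + 38628)/((73 + 48)² + 214) = ((-12 + 123) + 38628)/(121² + 214) = (111 + 38628)/(14641 + 214) = 38739/14855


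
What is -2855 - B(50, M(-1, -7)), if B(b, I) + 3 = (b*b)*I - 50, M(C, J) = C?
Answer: -302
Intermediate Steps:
B(b, I) = -53 + I*b² (B(b, I) = -3 + ((b*b)*I - 50) = -3 + (b²*I - 50) = -3 + (I*b² - 50) = -3 + (-50 + I*b²) = -53 + I*b²)
-2855 - B(50, M(-1, -7)) = -2855 - (-53 - 1*50²) = -2855 - (-53 - 1*2500) = -2855 - (-53 - 2500) = -2855 - 1*(-2553) = -2855 + 2553 = -302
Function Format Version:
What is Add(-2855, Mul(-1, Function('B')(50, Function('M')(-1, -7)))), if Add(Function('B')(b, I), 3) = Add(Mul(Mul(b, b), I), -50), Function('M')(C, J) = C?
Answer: -302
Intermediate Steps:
Function('B')(b, I) = Add(-53, Mul(I, Pow(b, 2))) (Function('B')(b, I) = Add(-3, Add(Mul(Mul(b, b), I), -50)) = Add(-3, Add(Mul(Pow(b, 2), I), -50)) = Add(-3, Add(Mul(I, Pow(b, 2)), -50)) = Add(-3, Add(-50, Mul(I, Pow(b, 2)))) = Add(-53, Mul(I, Pow(b, 2))))
Add(-2855, Mul(-1, Function('B')(50, Function('M')(-1, -7)))) = Add(-2855, Mul(-1, Add(-53, Mul(-1, Pow(50, 2))))) = Add(-2855, Mul(-1, Add(-53, Mul(-1, 2500)))) = Add(-2855, Mul(-1, Add(-53, -2500))) = Add(-2855, Mul(-1, -2553)) = Add(-2855, 2553) = -302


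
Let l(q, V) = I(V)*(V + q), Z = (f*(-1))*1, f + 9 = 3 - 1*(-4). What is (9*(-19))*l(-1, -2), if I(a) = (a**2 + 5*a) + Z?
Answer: -2052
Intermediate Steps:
f = -2 (f = -9 + (3 - 1*(-4)) = -9 + (3 + 4) = -9 + 7 = -2)
Z = 2 (Z = -2*(-1)*1 = 2*1 = 2)
I(a) = 2 + a**2 + 5*a (I(a) = (a**2 + 5*a) + 2 = 2 + a**2 + 5*a)
l(q, V) = (V + q)*(2 + V**2 + 5*V) (l(q, V) = (2 + V**2 + 5*V)*(V + q) = (V + q)*(2 + V**2 + 5*V))
(9*(-19))*l(-1, -2) = (9*(-19))*((-2 - 1)*(2 + (-2)**2 + 5*(-2))) = -(-513)*(2 + 4 - 10) = -(-513)*(-4) = -171*12 = -2052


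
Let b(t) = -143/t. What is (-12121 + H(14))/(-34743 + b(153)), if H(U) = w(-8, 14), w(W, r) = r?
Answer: 1852371/5315822 ≈ 0.34846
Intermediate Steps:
H(U) = 14
(-12121 + H(14))/(-34743 + b(153)) = (-12121 + 14)/(-34743 - 143/153) = -12107/(-34743 - 143*1/153) = -12107/(-34743 - 143/153) = -12107/(-5315822/153) = -12107*(-153/5315822) = 1852371/5315822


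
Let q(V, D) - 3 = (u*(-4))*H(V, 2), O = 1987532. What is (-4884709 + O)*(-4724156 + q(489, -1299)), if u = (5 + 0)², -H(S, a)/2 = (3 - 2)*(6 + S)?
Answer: 13399886893081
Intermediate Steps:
H(S, a) = -12 - 2*S (H(S, a) = -2*(3 - 2)*(6 + S) = -2*(6 + S) = -12 - 2*S)
u = 25 (u = 5² = 25)
q(V, D) = 1203 + 200*V (q(V, D) = 3 + (25*(-4))*(-12 - 2*V) = 3 - 100*(-12 - 2*V) = 3 + (1200 + 200*V) = 1203 + 200*V)
(-4884709 + O)*(-4724156 + q(489, -1299)) = (-4884709 + 1987532)*(-4724156 + (1203 + 200*489)) = -2897177*(-4724156 + (1203 + 97800)) = -2897177*(-4724156 + 99003) = -2897177*(-4625153) = 13399886893081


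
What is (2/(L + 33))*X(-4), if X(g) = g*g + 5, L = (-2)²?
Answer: 42/37 ≈ 1.1351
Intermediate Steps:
L = 4
X(g) = 5 + g² (X(g) = g² + 5 = 5 + g²)
(2/(L + 33))*X(-4) = (2/(4 + 33))*(5 + (-4)²) = (2/37)*(5 + 16) = ((1/37)*2)*21 = (2/37)*21 = 42/37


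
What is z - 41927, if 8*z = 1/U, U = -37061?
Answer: -12430852377/296488 ≈ -41927.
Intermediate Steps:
z = -1/296488 (z = (1/8)/(-37061) = (1/8)*(-1/37061) = -1/296488 ≈ -3.3728e-6)
z - 41927 = -1/296488 - 41927 = -12430852377/296488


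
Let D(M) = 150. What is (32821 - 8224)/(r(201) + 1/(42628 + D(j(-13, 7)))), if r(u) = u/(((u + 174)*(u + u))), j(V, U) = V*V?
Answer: 197289462375/10882 ≈ 1.8130e+7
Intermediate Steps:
j(V, U) = V**2
r(u) = 1/(2*(174 + u)) (r(u) = u/(((174 + u)*(2*u))) = u/((2*u*(174 + u))) = u*(1/(2*u*(174 + u))) = 1/(2*(174 + u)))
(32821 - 8224)/(r(201) + 1/(42628 + D(j(-13, 7)))) = (32821 - 8224)/(1/(2*(174 + 201)) + 1/(42628 + 150)) = 24597/((1/2)/375 + 1/42778) = 24597/((1/2)*(1/375) + 1/42778) = 24597/(1/750 + 1/42778) = 24597/(10882/8020875) = 24597*(8020875/10882) = 197289462375/10882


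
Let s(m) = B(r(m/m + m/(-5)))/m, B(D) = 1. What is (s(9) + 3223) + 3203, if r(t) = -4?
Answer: 57835/9 ≈ 6426.1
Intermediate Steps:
s(m) = 1/m
(s(9) + 3223) + 3203 = (1/9 + 3223) + 3203 = 29008/9 + 3203 = 57835/9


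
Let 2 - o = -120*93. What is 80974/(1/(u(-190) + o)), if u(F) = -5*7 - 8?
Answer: 900349906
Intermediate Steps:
o = 11162 (o = 2 - (-120)*93 = 2 - 1*(-11160) = 2 + 11160 = 11162)
u(F) = -43 (u(F) = -35 - 8 = -43)
80974/(1/(u(-190) + o)) = 80974/(1/(-43 + 11162)) = 80974/(1/11119) = 80974*11119 = 900349906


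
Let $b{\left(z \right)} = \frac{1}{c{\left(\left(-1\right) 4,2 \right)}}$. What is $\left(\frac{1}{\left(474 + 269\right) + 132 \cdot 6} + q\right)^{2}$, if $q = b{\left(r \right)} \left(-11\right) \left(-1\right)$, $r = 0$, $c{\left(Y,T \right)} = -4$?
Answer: $\frac{284968161}{37699600} \approx 7.5589$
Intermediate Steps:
$b{\left(z \right)} = - \frac{1}{4}$ ($b{\left(z \right)} = \frac{1}{-4} = - \frac{1}{4}$)
$q = - \frac{11}{4}$ ($q = \left(- \frac{1}{4}\right) \left(-11\right) \left(-1\right) = \frac{11}{4} \left(-1\right) = - \frac{11}{4} \approx -2.75$)
$\left(\frac{1}{\left(474 + 269\right) + 132 \cdot 6} + q\right)^{2} = \left(\frac{1}{\left(474 + 269\right) + 132 \cdot 6} - \frac{11}{4}\right)^{2} = \left(\frac{1}{743 + 792} - \frac{11}{4}\right)^{2} = \left(\frac{1}{1535} - \frac{11}{4}\right)^{2} = \left(- \frac{16881}{6140}\right)^{2} = \frac{284968161}{37699600}$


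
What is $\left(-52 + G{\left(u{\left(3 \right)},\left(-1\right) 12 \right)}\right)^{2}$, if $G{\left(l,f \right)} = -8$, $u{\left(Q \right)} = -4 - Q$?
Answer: $3600$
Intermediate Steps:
$\left(-52 + G{\left(u{\left(3 \right)},\left(-1\right) 12 \right)}\right)^{2} = \left(-52 - 8\right)^{2} = \left(-60\right)^{2} = 3600$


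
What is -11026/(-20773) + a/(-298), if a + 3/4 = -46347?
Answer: 3864270235/24761416 ≈ 156.06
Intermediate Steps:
a = -185391/4 (a = -¾ - 46347 = -185391/4 ≈ -46348.)
-11026/(-20773) + a/(-298) = -11026/(-20773) - 185391/4/(-298) = -11026*(-1/20773) - 185391/4*(-1/298) = 11026/20773 + 185391/1192 = 3864270235/24761416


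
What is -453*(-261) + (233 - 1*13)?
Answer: 118453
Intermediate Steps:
-453*(-261) + (233 - 1*13) = 118233 + (233 - 13) = 118233 + 220 = 118453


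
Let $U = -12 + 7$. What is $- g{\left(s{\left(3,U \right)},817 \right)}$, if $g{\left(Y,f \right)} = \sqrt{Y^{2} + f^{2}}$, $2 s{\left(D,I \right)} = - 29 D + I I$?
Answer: $- 5 \sqrt{26738} \approx -817.59$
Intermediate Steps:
$U = -5$
$s{\left(D,I \right)} = \frac{I^{2}}{2} - \frac{29 D}{2}$ ($s{\left(D,I \right)} = \frac{- 29 D + I I}{2} = \frac{- 29 D + I^{2}}{2} = \frac{I^{2} - 29 D}{2} = \frac{I^{2}}{2} - \frac{29 D}{2}$)
$- g{\left(s{\left(3,U \right)},817 \right)} = - \sqrt{\left(\frac{\left(-5\right)^{2}}{2} - \frac{87}{2}\right)^{2} + 817^{2}} = - \sqrt{\left(\frac{1}{2} \cdot 25 - \frac{87}{2}\right)^{2} + 667489} = - \sqrt{\left(\frac{25}{2} - \frac{87}{2}\right)^{2} + 667489} = - \sqrt{\left(-31\right)^{2} + 667489} = - \sqrt{961 + 667489} = - \sqrt{668450} = - 5 \sqrt{26738}$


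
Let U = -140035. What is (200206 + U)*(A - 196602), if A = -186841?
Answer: -23072148753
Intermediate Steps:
(200206 + U)*(A - 196602) = (200206 - 140035)*(-186841 - 196602) = 60171*(-383443) = -23072148753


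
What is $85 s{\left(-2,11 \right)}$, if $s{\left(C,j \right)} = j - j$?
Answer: $0$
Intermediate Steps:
$s{\left(C,j \right)} = 0$
$85 s{\left(-2,11 \right)} = 85 \cdot 0 = 0$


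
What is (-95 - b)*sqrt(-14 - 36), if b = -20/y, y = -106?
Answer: -25225*I*sqrt(2)/53 ≈ -673.09*I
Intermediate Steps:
b = 10/53 (b = -20/(-106) = -20*(-1/106) = 10/53 ≈ 0.18868)
(-95 - b)*sqrt(-14 - 36) = (-95 - 1*10/53)*sqrt(-14 - 36) = (-95 - 10/53)*sqrt(-50) = -25225*I*sqrt(2)/53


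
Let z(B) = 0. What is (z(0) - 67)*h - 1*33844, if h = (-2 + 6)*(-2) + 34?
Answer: -35586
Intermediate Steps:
h = 26 (h = 4*(-2) + 34 = -8 + 34 = 26)
(z(0) - 67)*h - 1*33844 = (0 - 67)*26 - 1*33844 = -67*26 - 33844 = -1742 - 33844 = -35586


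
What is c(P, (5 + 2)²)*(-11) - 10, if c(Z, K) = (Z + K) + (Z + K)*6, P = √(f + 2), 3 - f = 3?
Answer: -3783 - 77*√2 ≈ -3891.9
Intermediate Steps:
f = 0 (f = 3 - 1*3 = 3 - 3 = 0)
P = √2 (P = √(0 + 2) = √2 ≈ 1.4142)
c(Z, K) = 7*K + 7*Z (c(Z, K) = (K + Z) + (K + Z)*6 = (K + Z) + (6*K + 6*Z) = 7*K + 7*Z)
c(P, (5 + 2)²)*(-11) - 10 = (7*(5 + 2)² + 7*√2)*(-11) - 10 = (7*7² + 7*√2)*(-11) - 10 = (7*49 + 7*√2)*(-11) - 10 = (343 + 7*√2)*(-11) - 10 = (-3773 - 77*√2) - 10 = -3783 - 77*√2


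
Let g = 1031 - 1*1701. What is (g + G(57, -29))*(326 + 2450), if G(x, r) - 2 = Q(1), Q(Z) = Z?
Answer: -1851592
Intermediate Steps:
G(x, r) = 3 (G(x, r) = 2 + 1 = 3)
g = -670 (g = 1031 - 1701 = -670)
(g + G(57, -29))*(326 + 2450) = (-670 + 3)*(326 + 2450) = -667*2776 = -1851592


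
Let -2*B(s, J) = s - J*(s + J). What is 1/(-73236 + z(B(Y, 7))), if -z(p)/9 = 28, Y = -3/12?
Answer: -1/73488 ≈ -1.3608e-5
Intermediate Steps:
Y = -¼ (Y = -3*1/12 = -¼ ≈ -0.25000)
B(s, J) = -s/2 + J*(J + s)/2 (B(s, J) = -(s - J*(s + J))/2 = -(s - J*(J + s))/2 = -s/2 + J*(J + s)/2)
z(p) = -252 (z(p) = -9*28 = -252)
1/(-73236 + z(B(Y, 7))) = 1/(-73236 - 252) = 1/(-73488) = -1/73488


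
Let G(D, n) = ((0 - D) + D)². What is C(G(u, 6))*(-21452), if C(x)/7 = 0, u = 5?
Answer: 0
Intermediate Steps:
G(D, n) = 0 (G(D, n) = (-D + D)² = 0² = 0)
C(x) = 0 (C(x) = 7*0 = 0)
C(G(u, 6))*(-21452) = 0*(-21452) = 0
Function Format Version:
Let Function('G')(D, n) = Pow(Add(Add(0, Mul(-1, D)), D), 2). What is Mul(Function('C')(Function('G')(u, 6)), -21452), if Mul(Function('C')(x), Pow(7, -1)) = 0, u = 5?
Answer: 0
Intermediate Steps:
Function('G')(D, n) = 0 (Function('G')(D, n) = Pow(Add(Mul(-1, D), D), 2) = Pow(0, 2) = 0)
Function('C')(x) = 0 (Function('C')(x) = Mul(7, 0) = 0)
Mul(Function('C')(Function('G')(u, 6)), -21452) = Mul(0, -21452) = 0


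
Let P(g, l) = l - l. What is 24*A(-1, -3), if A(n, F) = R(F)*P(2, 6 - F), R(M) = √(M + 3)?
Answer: 0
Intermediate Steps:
R(M) = √(3 + M)
P(g, l) = 0
A(n, F) = 0 (A(n, F) = √(3 + F)*0 = 0)
24*A(-1, -3) = 24*0 = 0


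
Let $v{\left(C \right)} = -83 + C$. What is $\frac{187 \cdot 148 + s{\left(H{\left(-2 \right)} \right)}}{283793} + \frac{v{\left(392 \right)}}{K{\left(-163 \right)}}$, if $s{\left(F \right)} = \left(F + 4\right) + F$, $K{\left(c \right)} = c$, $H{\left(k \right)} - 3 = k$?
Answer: $- \frac{83179871}{46258259} \approx -1.7982$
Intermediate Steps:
$H{\left(k \right)} = 3 + k$
$s{\left(F \right)} = 4 + 2 F$ ($s{\left(F \right)} = \left(4 + F\right) + F = 4 + 2 F$)
$\frac{187 \cdot 148 + s{\left(H{\left(-2 \right)} \right)}}{283793} + \frac{v{\left(392 \right)}}{K{\left(-163 \right)}} = \frac{187 \cdot 148 + \left(4 + 2 \left(3 - 2\right)\right)}{283793} + \frac{-83 + 392}{-163} = \left(27676 + \left(4 + 2 \cdot 1\right)\right) \frac{1}{283793} + 309 \left(- \frac{1}{163}\right) = \left(27676 + \left(4 + 2\right)\right) \frac{1}{283793} - \frac{309}{163} = \left(27676 + 6\right) \frac{1}{283793} - \frac{309}{163} = 27682 \cdot \frac{1}{283793} - \frac{309}{163} = \frac{27682}{283793} - \frac{309}{163} = - \frac{83179871}{46258259}$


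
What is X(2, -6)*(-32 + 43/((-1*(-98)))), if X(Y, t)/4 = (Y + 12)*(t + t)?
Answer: 148464/7 ≈ 21209.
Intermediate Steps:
X(Y, t) = 8*t*(12 + Y) (X(Y, t) = 4*((Y + 12)*(t + t)) = 4*((12 + Y)*(2*t)) = 4*(2*t*(12 + Y)) = 8*t*(12 + Y))
X(2, -6)*(-32 + 43/((-1*(-98)))) = (8*(-6)*(12 + 2))*(-32 + 43/((-1*(-98)))) = (8*(-6)*14)*(-32 + 43/98) = -672*(-32 + 43*(1/98)) = -672*(-32 + 43/98) = -672*(-3093/98) = 148464/7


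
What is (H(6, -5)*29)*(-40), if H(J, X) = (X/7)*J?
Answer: 34800/7 ≈ 4971.4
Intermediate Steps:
H(J, X) = J*X/7 (H(J, X) = (X*(⅐))*J = (X/7)*J = J*X/7)
(H(6, -5)*29)*(-40) = (((⅐)*6*(-5))*29)*(-40) = -30/7*29*(-40) = -870/7*(-40) = 34800/7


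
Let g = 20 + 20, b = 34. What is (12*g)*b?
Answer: 16320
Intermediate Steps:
g = 40
(12*g)*b = (12*40)*34 = 480*34 = 16320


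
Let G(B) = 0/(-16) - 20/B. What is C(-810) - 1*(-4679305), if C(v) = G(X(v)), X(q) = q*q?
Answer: 153504600524/32805 ≈ 4.6793e+6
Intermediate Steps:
X(q) = q²
G(B) = -20/B (G(B) = 0*(-1/16) - 20/B = 0 - 20/B = -20/B)
C(v) = -20/v²
C(-810) - 1*(-4679305) = -20/(-810)² - 1*(-4679305) = -20*1/656100 + 4679305 = -1/32805 + 4679305 = 153504600524/32805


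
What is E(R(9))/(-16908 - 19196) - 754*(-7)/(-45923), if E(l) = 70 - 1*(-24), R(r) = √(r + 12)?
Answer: -97436837/829001996 ≈ -0.11754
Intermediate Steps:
R(r) = √(12 + r)
E(l) = 94 (E(l) = 70 + 24 = 94)
E(R(9))/(-16908 - 19196) - 754*(-7)/(-45923) = 94/(-16908 - 19196) - 754*(-7)/(-45923) = 94/(-36104) + 5278*(-1/45923) = 94*(-1/36104) - 5278/45923 = -47/18052 - 5278/45923 = -97436837/829001996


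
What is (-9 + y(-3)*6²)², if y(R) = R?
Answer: 13689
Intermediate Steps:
(-9 + y(-3)*6²)² = (-9 - 3*6²)² = (-9 - 3*36)² = (-9 - 108)² = (-117)² = 13689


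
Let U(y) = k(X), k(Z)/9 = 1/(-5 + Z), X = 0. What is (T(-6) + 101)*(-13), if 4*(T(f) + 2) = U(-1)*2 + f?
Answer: -6279/5 ≈ -1255.8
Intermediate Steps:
k(Z) = 9/(-5 + Z)
U(y) = -9/5 (U(y) = 9/(-5 + 0) = 9/(-5) = 9*(-1/5) = -9/5)
T(f) = -29/10 + f/4 (T(f) = -2 + (-9/5*2 + f)/4 = -2 + (-18/5 + f)/4 = -2 + (-9/10 + f/4) = -29/10 + f/4)
(T(-6) + 101)*(-13) = ((-29/10 + (1/4)*(-6)) + 101)*(-13) = ((-29/10 - 3/2) + 101)*(-13) = (-22/5 + 101)*(-13) = (483/5)*(-13) = -6279/5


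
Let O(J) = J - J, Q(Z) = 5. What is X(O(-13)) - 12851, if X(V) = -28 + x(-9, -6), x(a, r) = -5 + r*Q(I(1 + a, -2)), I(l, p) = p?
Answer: -12914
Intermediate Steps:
O(J) = 0
x(a, r) = -5 + 5*r (x(a, r) = -5 + r*5 = -5 + 5*r)
X(V) = -63 (X(V) = -28 + (-5 + 5*(-6)) = -28 + (-5 - 30) = -28 - 35 = -63)
X(O(-13)) - 12851 = -63 - 12851 = -12914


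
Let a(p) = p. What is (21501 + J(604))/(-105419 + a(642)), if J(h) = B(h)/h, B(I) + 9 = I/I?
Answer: -3246649/15821327 ≈ -0.20521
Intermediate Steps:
B(I) = -8 (B(I) = -9 + I/I = -9 + 1 = -8)
J(h) = -8/h
(21501 + J(604))/(-105419 + a(642)) = (21501 - 8/604)/(-105419 + 642) = (21501 - 8*1/604)/(-104777) = (21501 - 2/151)*(-1/104777) = (3246649/151)*(-1/104777) = -3246649/15821327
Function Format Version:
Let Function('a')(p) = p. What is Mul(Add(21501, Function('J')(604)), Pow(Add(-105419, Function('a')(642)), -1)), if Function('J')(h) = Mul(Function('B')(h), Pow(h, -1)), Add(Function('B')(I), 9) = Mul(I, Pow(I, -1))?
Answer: Rational(-3246649, 15821327) ≈ -0.20521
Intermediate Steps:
Function('B')(I) = -8 (Function('B')(I) = Add(-9, Mul(I, Pow(I, -1))) = Add(-9, 1) = -8)
Function('J')(h) = Mul(-8, Pow(h, -1))
Mul(Add(21501, Function('J')(604)), Pow(Add(-105419, Function('a')(642)), -1)) = Mul(Add(21501, Mul(-8, Pow(604, -1))), Pow(Add(-105419, 642), -1)) = Mul(Add(21501, Mul(-8, Rational(1, 604))), Pow(-104777, -1)) = Mul(Add(21501, Rational(-2, 151)), Rational(-1, 104777)) = Mul(Rational(3246649, 151), Rational(-1, 104777)) = Rational(-3246649, 15821327)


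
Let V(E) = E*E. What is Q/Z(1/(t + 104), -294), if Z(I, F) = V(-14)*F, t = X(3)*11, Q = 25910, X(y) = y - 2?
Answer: -12955/28812 ≈ -0.44964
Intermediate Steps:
X(y) = -2 + y
V(E) = E²
t = 11 (t = (-2 + 3)*11 = 1*11 = 11)
Z(I, F) = 196*F (Z(I, F) = (-14)²*F = 196*F)
Q/Z(1/(t + 104), -294) = 25910/((196*(-294))) = 25910/(-57624) = 25910*(-1/57624) = -12955/28812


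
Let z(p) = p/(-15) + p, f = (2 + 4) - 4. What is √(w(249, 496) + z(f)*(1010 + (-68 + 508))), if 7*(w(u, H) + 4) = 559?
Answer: √1227093/21 ≈ 52.750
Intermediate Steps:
w(u, H) = 531/7 (w(u, H) = -4 + (⅐)*559 = -4 + 559/7 = 531/7)
f = 2 (f = 6 - 4 = 2)
z(p) = 14*p/15 (z(p) = p*(-1/15) + p = -p/15 + p = 14*p/15)
√(w(249, 496) + z(f)*(1010 + (-68 + 508))) = √(531/7 + ((14/15)*2)*(1010 + (-68 + 508))) = √(531/7 + 28*(1010 + 440)/15) = √(531/7 + (28/15)*1450) = √(531/7 + 8120/3) = √(58433/21) = √1227093/21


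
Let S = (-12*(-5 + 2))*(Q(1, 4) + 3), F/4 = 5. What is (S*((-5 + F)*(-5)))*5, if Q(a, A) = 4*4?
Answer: -256500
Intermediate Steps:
F = 20 (F = 4*5 = 20)
Q(a, A) = 16
S = 684 (S = (-12*(-5 + 2))*(16 + 3) = -12*(-3)*19 = -3*(-12)*19 = 36*19 = 684)
(S*((-5 + F)*(-5)))*5 = (684*((-5 + 20)*(-5)))*5 = (684*(15*(-5)))*5 = (684*(-75))*5 = -51300*5 = -256500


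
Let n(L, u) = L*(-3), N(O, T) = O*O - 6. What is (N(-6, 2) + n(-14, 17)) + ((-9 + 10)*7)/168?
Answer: 1729/24 ≈ 72.042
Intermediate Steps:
N(O, T) = -6 + O² (N(O, T) = O² - 6 = -6 + O²)
n(L, u) = -3*L
(N(-6, 2) + n(-14, 17)) + ((-9 + 10)*7)/168 = ((-6 + (-6)²) - 3*(-14)) + ((-9 + 10)*7)/168 = ((-6 + 36) + 42) + (1*7)*(1/168) = (30 + 42) + 7*(1/168) = 72 + 1/24 = 1729/24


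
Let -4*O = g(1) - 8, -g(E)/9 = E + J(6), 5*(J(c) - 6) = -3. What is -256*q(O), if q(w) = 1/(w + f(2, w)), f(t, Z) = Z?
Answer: -320/41 ≈ -7.8049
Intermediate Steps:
J(c) = 27/5 (J(c) = 6 + (1/5)*(-3) = 6 - 3/5 = 27/5)
g(E) = -243/5 - 9*E (g(E) = -9*(E + 27/5) = -9*(27/5 + E) = -243/5 - 9*E)
O = 82/5 (O = -((-243/5 - 9*1) - 8)/4 = -((-243/5 - 9) - 8)/4 = -(-288/5 - 8)/4 = -1/4*(-328/5) = 82/5 ≈ 16.400)
q(w) = 1/(2*w) (q(w) = 1/(w + w) = 1/(2*w))
-256*q(O) = -128/82/5 = -128*5/82 = -256*5/164 = -320/41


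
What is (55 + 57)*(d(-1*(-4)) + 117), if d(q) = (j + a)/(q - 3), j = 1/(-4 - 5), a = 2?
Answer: 119840/9 ≈ 13316.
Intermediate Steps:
j = -1/9 (j = 1/(-9) = -1/9 ≈ -0.11111)
d(q) = 17/(9*(-3 + q)) (d(q) = (-1/9 + 2)/(q - 3) = 17/(9*(-3 + q)))
(55 + 57)*(d(-1*(-4)) + 117) = (55 + 57)*(17/(9*(-3 - 1*(-4))) + 117) = 112*(17/(9*(-3 + 4)) + 117) = 112*((17/9)/1 + 117) = 112*((17/9)*1 + 117) = 112*(17/9 + 117) = 112*(1070/9) = 119840/9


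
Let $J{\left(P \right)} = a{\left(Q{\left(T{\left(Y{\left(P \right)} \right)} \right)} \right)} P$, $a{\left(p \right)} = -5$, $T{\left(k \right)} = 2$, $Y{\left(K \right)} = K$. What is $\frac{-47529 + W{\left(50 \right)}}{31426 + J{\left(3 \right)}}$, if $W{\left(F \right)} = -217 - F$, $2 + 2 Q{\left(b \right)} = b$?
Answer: $- \frac{47796}{31411} \approx -1.5216$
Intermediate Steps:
$Q{\left(b \right)} = -1 + \frac{b}{2}$
$J{\left(P \right)} = - 5 P$
$\frac{-47529 + W{\left(50 \right)}}{31426 + J{\left(3 \right)}} = \frac{-47529 - 267}{31426 - 15} = \frac{-47529 - 267}{31411} = \left(-47796\right) \frac{1}{31411} = - \frac{47796}{31411}$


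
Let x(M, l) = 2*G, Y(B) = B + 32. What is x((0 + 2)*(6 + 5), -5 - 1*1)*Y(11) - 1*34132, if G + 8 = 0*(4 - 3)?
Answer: -34820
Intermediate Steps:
G = -8 (G = -8 + 0*(4 - 3) = -8 + 0*1 = -8 + 0 = -8)
Y(B) = 32 + B
x(M, l) = -16 (x(M, l) = 2*(-8) = -16)
x((0 + 2)*(6 + 5), -5 - 1*1)*Y(11) - 1*34132 = -16*(32 + 11) - 1*34132 = -16*43 - 34132 = -688 - 34132 = -34820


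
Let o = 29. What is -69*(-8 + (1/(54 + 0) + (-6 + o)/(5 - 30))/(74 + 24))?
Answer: 24371191/44100 ≈ 552.63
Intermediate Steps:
-69*(-8 + (1/(54 + 0) + (-6 + o)/(5 - 30))/(74 + 24)) = -69*(-8 + (1/(54 + 0) + (-6 + 29)/(5 - 30))/(74 + 24)) = -69*(-8 + (1/54 + 23/(-25))/98) = -69*(-8 + (1/54 + 23*(-1/25))*(1/98)) = -69*(-8 + (1/54 - 23/25)*(1/98)) = -69*(-8 - 1217/1350*1/98) = -69*(-8 - 1217/132300) = -69*(-1059617/132300) = 24371191/44100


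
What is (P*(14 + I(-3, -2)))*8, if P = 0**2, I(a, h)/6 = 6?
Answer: 0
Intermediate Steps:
I(a, h) = 36 (I(a, h) = 6*6 = 36)
P = 0
(P*(14 + I(-3, -2)))*8 = (0*(14 + 36))*8 = (0*50)*8 = 0*8 = 0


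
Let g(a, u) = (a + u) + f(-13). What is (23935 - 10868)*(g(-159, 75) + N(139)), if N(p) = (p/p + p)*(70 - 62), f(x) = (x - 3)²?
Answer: 16882564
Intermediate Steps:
f(x) = (-3 + x)²
g(a, u) = 256 + a + u (g(a, u) = (a + u) + (-3 - 13)² = (a + u) + (-16)² = (a + u) + 256 = 256 + a + u)
N(p) = 8 + 8*p (N(p) = (1 + p)*8 = 8 + 8*p)
(23935 - 10868)*(g(-159, 75) + N(139)) = (23935 - 10868)*((256 - 159 + 75) + (8 + 8*139)) = 13067*(172 + (8 + 1112)) = 13067*(172 + 1120) = 13067*1292 = 16882564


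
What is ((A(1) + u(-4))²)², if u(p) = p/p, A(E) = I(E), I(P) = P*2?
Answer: 81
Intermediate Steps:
I(P) = 2*P
A(E) = 2*E
u(p) = 1
((A(1) + u(-4))²)² = ((2*1 + 1)²)² = ((2 + 1)²)² = (3²)² = 9² = 81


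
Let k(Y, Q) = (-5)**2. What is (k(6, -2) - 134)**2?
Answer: 11881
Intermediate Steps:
k(Y, Q) = 25
(k(6, -2) - 134)**2 = (25 - 134)**2 = (-109)**2 = 11881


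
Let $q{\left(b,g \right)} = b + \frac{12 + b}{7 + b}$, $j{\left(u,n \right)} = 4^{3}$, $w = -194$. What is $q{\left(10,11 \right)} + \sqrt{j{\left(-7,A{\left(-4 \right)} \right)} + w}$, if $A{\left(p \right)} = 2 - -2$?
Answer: $\frac{192}{17} + i \sqrt{130} \approx 11.294 + 11.402 i$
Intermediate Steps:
$A{\left(p \right)} = 4$ ($A{\left(p \right)} = 2 + 2 = 4$)
$j{\left(u,n \right)} = 64$
$q{\left(b,g \right)} = b + \frac{12 + b}{7 + b}$
$q{\left(10,11 \right)} + \sqrt{j{\left(-7,A{\left(-4 \right)} \right)} + w} = \frac{12 + 10^{2} + 8 \cdot 10}{7 + 10} + \sqrt{64 - 194} = \frac{12 + 100 + 80}{17} + \sqrt{-130} = \frac{1}{17} \cdot 192 + i \sqrt{130} = \frac{192}{17} + i \sqrt{130}$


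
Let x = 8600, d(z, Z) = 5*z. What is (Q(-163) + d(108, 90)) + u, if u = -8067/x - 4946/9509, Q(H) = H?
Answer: 30710835097/81777400 ≈ 375.54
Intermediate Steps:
u = -119244703/81777400 (u = -8067/8600 - 4946/9509 = -119244703/81777400 ≈ -1.4582)
(Q(-163) + d(108, 90)) + u = (-163 + 5*108) - 119244703/81777400 = (-163 + 540) - 119244703/81777400 = 377 - 119244703/81777400 = 30710835097/81777400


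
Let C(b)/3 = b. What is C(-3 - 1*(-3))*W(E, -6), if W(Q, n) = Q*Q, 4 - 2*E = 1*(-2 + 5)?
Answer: 0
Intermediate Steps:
E = ½ (E = 2 - (-2 + 5)/2 = 2 - 3/2 = ½ ≈ 0.50000)
C(b) = 3*b
W(Q, n) = Q²
C(-3 - 1*(-3))*W(E, -6) = (3*(-3 - 1*(-3)))*(½)² = (3*(-3 + 3))*(¼) = (3*0)*(¼) = 0*(¼) = 0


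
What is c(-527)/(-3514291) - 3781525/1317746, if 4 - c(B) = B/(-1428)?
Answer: -558154130454815/194499602139612 ≈ -2.8697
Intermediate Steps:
c(B) = 4 + B/1428 (c(B) = 4 - B/(-1428) = 4 - B*(-1)/1428 = 4 - (-1)*B/1428 = 4 + B/1428)
c(-527)/(-3514291) - 3781525/1317746 = (4 + (1/1428)*(-527))/(-3514291) - 3781525/1317746 = (4 - 31/84)*(-1/3514291) - 3781525*1/1317746 = (305/84)*(-1/3514291) - 3781525/1317746 = -305/295200444 - 3781525/1317746 = -558154130454815/194499602139612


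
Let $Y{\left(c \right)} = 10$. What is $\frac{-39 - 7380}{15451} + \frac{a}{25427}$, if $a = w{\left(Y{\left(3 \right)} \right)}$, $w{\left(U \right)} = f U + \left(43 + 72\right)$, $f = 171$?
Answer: $- \frac{160444838}{392872577} \approx -0.40839$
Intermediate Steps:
$w{\left(U \right)} = 115 + 171 U$ ($w{\left(U \right)} = 171 U + \left(43 + 72\right) = 171 U + 115 = 115 + 171 U$)
$a = 1825$ ($a = 115 + 171 \cdot 10 = 115 + 1710 = 1825$)
$\frac{-39 - 7380}{15451} + \frac{a}{25427} = \frac{-39 - 7380}{15451} + \frac{1825}{25427} = \left(-39 - 7380\right) \frac{1}{15451} + 1825 \cdot \frac{1}{25427} = \left(-7419\right) \frac{1}{15451} + \frac{1825}{25427} = - \frac{7419}{15451} + \frac{1825}{25427} = - \frac{160444838}{392872577}$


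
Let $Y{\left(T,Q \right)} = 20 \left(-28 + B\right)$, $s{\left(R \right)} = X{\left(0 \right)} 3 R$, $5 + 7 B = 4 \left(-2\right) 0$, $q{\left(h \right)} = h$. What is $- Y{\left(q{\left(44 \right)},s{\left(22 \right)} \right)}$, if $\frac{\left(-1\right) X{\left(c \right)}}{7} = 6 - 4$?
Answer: $\frac{4020}{7} \approx 574.29$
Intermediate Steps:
$X{\left(c \right)} = -14$ ($X{\left(c \right)} = - 7 \left(6 - 4\right) = \left(-7\right) 2 = -14$)
$B = - \frac{5}{7}$ ($B = - \frac{5}{7} + \frac{4 \left(-2\right) 0}{7} = - \frac{5}{7} + \frac{\left(-8\right) 0}{7} = - \frac{5}{7} + \frac{1}{7} \cdot 0 = - \frac{5}{7} + 0 = - \frac{5}{7} \approx -0.71429$)
$s{\left(R \right)} = - 42 R$ ($s{\left(R \right)} = \left(-14\right) 3 R = - 42 R$)
$Y{\left(T,Q \right)} = - \frac{4020}{7}$ ($Y{\left(T,Q \right)} = 20 \left(-28 - \frac{5}{7}\right) = 20 \left(- \frac{201}{7}\right) = - \frac{4020}{7}$)
$- Y{\left(q{\left(44 \right)},s{\left(22 \right)} \right)} = \left(-1\right) \left(- \frac{4020}{7}\right) = \frac{4020}{7}$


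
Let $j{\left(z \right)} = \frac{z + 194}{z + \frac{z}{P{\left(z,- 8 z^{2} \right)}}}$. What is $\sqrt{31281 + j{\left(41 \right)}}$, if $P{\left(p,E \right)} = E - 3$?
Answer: $\frac{\sqrt{380568183539230}}{110290} \approx 176.88$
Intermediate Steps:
$P{\left(p,E \right)} = -3 + E$
$j{\left(z \right)} = \frac{194 + z}{z + \frac{z}{-3 - 8 z^{2}}}$ ($j{\left(z \right)} = \frac{z + 194}{z + \frac{z}{-3 - 8 z^{2}}} = \frac{194 + z}{z + \frac{z}{-3 - 8 z^{2}}}$)
$\sqrt{31281 + j{\left(41 \right)}} = \sqrt{31281 + \frac{\left(3 + 8 \cdot 41^{2}\right) \left(194 + 41\right)}{2 \cdot 41 \left(1 + 4 \cdot 41^{2}\right)}} = \sqrt{31281 + \frac{1}{2} \cdot \frac{1}{41} \frac{1}{1 + 4 \cdot 1681} \left(3 + 8 \cdot 1681\right) 235} = \sqrt{31281 + \frac{1}{2} \cdot \frac{1}{41} \frac{1}{1 + 6724} \left(3 + 13448\right) 235} = \sqrt{31281 + \frac{1}{2} \cdot \frac{1}{41} \cdot \frac{1}{6725} \cdot 13451 \cdot 235} = \sqrt{31281 + \frac{632197}{110290}} = \sqrt{\frac{3450613687}{110290}} = \frac{\sqrt{380568183539230}}{110290}$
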